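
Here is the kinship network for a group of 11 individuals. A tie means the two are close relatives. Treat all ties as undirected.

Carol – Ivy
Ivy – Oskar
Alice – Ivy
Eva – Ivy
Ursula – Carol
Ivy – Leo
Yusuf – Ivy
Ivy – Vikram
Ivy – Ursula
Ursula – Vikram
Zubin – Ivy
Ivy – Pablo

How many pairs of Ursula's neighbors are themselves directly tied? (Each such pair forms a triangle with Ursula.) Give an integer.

2

Ursula's neighbors: Carol, Ivy, and Vikram.
Neighbor pairs that are themselves tied: Ursula–Carol–Ivy; Ursula–Ivy–Vikram. Each forms one triangle with Ursula, for 2 in total.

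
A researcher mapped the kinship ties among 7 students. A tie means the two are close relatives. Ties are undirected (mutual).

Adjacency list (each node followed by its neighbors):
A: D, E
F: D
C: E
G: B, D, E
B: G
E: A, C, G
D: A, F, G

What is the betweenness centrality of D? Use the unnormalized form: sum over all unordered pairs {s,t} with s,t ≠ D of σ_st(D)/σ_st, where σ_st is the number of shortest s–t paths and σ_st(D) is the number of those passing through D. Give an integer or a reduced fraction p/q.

6

Pairs whose geodesics pass through D — F–G: 1; F–E: 2/2; F–B: 1; F–C: 2/2; F–A: 1; G–A: 1/2; B–A: 1/2.
All other pairs contribute 0.
Summing the contributions gives betweenness(D) = 6.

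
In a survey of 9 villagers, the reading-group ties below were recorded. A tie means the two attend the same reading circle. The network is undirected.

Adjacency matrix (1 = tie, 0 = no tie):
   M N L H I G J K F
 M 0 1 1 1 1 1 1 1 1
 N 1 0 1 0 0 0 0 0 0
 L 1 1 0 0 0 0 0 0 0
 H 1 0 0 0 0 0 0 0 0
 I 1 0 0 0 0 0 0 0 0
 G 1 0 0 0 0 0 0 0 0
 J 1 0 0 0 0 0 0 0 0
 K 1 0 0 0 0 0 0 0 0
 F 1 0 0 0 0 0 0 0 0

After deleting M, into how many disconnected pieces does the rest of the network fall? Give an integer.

Without M, the remaining ties split the others into: {L, N}; {H}; {I}; {G}; {J}; {K}; {F}.
That's 7 separate components.

7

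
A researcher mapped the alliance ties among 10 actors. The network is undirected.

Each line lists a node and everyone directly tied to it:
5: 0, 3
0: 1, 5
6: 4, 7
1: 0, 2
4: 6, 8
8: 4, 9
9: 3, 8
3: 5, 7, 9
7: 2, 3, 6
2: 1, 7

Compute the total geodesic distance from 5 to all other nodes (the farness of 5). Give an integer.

Distances from 5: 0:1, 1:2, 2:3, 3:1, 4:4, 6:3, 7:2, 8:3, 9:2.
Sum = 1 + 2 + 3 + 1 + 4 + 3 + 2 + 3 + 2 = 21.

21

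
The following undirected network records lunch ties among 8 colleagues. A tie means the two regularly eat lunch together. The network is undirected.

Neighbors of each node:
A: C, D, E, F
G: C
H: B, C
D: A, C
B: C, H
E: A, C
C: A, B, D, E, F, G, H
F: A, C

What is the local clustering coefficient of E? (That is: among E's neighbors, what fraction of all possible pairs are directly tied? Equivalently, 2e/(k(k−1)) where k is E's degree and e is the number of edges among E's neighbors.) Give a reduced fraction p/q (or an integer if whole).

1

E's neighbors: A and C (k = 2).
Possible neighbor pairs: C(2,2) = 1. Edges among them: A–C → e = 1.
Clustering(E) = 1/1.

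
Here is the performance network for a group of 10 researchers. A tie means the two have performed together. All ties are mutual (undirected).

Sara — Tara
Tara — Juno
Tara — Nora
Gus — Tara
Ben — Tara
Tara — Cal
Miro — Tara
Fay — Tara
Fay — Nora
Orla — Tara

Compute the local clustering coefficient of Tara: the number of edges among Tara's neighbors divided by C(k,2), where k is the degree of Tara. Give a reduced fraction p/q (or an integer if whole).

Tara's neighbors: Ben, Cal, Fay, Gus, Juno, Miro, Nora, Orla, and Sara (k = 9).
Possible neighbor pairs: C(9,2) = 36. Edges among them: Fay–Nora → e = 1.
Clustering(Tara) = 1/36.

1/36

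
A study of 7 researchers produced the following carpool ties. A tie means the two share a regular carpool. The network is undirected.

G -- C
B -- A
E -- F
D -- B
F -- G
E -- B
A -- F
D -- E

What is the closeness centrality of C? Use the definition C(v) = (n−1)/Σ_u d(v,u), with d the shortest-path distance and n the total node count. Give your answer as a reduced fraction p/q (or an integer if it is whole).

6/17

Distances from C: A:3, B:4, D:4, E:3, F:2, G:1. Sum = 17.
n = 7, so closeness = 6/17.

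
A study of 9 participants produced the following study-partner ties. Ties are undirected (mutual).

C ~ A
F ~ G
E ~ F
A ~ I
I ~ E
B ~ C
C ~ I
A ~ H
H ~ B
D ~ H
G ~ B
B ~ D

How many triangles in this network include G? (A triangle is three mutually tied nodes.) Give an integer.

0

G's neighbors are B and F, but none of them are tied to each other, so no triangle contains G.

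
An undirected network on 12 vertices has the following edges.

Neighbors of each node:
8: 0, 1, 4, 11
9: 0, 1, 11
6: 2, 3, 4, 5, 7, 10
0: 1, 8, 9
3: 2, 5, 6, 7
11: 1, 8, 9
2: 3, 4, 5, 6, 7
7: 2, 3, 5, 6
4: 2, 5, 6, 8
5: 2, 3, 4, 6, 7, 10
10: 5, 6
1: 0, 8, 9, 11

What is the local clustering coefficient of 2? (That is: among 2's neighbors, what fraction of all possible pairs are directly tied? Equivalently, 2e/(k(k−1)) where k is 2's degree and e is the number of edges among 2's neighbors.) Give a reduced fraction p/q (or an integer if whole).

4/5

2's neighbors: 3, 4, 5, 6, and 7 (k = 5).
Possible neighbor pairs: C(5,2) = 10. Edges among them: 3–5, 3–6, 3–7, 4–5, 4–6, 5–6, 5–7, 6–7 → e = 8.
Clustering(2) = 8/10 = 4/5.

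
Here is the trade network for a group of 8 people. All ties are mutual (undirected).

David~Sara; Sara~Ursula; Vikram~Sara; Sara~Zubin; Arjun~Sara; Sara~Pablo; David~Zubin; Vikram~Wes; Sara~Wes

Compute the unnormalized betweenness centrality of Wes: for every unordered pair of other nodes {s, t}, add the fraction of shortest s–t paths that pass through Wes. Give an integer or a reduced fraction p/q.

No shortest path between any pair of other nodes passes through Wes.
Summing the contributions gives betweenness(Wes) = 0.

0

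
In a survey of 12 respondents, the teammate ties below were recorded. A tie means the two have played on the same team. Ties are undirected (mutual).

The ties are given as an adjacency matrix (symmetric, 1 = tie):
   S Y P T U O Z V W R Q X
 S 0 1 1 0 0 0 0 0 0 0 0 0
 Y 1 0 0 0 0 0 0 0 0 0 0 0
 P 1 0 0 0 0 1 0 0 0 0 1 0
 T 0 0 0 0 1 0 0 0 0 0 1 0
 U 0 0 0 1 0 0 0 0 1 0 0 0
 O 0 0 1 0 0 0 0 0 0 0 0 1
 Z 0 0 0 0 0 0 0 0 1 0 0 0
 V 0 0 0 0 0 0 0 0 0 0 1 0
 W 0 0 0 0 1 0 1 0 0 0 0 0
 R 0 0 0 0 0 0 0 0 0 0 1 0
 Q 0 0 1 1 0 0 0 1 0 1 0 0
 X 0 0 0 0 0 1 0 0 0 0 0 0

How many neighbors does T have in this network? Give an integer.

T is directly tied to Q and U. That is 2 neighbors, so the degree of T is 2.

2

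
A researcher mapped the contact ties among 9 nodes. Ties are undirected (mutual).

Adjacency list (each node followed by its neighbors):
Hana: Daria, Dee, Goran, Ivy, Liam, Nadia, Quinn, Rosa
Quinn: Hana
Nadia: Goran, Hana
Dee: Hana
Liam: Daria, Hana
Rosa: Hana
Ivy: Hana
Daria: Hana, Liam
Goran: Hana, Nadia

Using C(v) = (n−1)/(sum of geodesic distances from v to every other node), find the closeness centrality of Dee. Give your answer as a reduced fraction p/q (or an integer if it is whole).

Distances from Dee: Daria:2, Goran:2, Hana:1, Ivy:2, Liam:2, Nadia:2, Quinn:2, Rosa:2. Sum = 15.
n = 9, so closeness = 8/15.

8/15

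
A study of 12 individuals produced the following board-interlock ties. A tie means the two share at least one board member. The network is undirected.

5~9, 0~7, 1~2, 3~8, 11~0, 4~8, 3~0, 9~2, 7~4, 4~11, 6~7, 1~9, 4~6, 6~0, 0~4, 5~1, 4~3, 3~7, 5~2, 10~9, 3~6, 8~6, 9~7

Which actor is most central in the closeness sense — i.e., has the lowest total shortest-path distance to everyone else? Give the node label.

Farness (sum of distances to all others) for each node — 0:21, 1:27, 2:27, 3:21, 4:20, 5:27, 6:21, 7:17, 8:28, 9:19, 10:29, 11:29.
The smallest farness is 17, for 7, so 7 has the highest closeness.

7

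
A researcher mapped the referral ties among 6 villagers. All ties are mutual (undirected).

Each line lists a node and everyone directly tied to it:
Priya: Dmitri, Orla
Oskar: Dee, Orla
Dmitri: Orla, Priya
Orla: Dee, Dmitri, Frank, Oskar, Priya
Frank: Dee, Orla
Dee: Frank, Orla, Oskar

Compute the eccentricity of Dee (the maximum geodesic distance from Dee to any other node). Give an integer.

Distances from Dee: Dmitri:2, Frank:1, Orla:1, Oskar:1, Priya:2.
The largest is 2 (to Dmitri and Priya), so the eccentricity of Dee is 2.

2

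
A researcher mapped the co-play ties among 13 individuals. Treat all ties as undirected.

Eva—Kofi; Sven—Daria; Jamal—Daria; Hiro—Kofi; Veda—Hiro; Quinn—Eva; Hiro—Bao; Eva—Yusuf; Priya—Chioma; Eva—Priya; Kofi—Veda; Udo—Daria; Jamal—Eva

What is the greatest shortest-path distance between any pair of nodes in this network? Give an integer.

6

Eccentricity of each node (its greatest distance to any other): Bao:6, Chioma:5, Daria:5, Eva:3, Hiro:5, Jamal:4, Kofi:4, Priya:4, Quinn:4, Sven:6, Udo:6, Veda:5, Yusuf:4.
The maximum eccentricity is 6, realized for instance by the pair Udo–Bao via Udo – Daria – Jamal – Eva – Kofi – Hiro – Bao. So the diameter is 6.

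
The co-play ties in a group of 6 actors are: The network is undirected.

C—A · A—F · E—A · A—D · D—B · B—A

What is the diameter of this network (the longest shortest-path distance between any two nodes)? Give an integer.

2

Eccentricity of each node (its greatest distance to any other): A:1, B:2, C:2, D:2, E:2, F:2.
The maximum eccentricity is 2, realized for instance by the pair F–E via F – A – E. So the diameter is 2.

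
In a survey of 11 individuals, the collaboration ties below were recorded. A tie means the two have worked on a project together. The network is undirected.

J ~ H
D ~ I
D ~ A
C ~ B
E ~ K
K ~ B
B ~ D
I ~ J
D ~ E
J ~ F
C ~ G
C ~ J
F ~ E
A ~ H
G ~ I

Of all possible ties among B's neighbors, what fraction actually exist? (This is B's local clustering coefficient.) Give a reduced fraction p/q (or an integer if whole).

B's neighbors: C, D, and K (k = 3).
Possible neighbor pairs: C(3,2) = 3. Edges among them: none → e = 0.
Clustering(B) = 0/3 = 0.

0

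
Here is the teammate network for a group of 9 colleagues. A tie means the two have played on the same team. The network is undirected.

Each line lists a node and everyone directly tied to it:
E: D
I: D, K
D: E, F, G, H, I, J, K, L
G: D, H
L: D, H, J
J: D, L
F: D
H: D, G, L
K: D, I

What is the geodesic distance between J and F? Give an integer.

2

One shortest route is J – D – F, which uses 2 edges, and J and F are not directly tied, so nothing shorter exists. So d(J,F) = 2.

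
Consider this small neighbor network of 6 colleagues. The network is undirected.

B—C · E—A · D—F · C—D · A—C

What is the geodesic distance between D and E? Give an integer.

One shortest route is D – C – A – E, which uses 3 edges, and at distance 2 from D we only reach {A, B}, which does not include E. So d(D,E) = 3.

3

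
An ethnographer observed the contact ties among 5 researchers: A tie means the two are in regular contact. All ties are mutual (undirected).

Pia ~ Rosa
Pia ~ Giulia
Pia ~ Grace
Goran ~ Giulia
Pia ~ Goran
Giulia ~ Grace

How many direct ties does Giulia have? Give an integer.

Giulia is directly tied to Goran, Grace, and Pia. That is 3 neighbors, so the degree of Giulia is 3.

3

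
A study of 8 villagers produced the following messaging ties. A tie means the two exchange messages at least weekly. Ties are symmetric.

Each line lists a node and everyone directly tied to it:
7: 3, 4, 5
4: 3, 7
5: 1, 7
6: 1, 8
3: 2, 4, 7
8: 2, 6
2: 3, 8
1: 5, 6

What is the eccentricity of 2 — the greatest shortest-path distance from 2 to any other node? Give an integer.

3

Distances from 2: 1:3, 3:1, 4:2, 5:3, 6:2, 7:2, 8:1.
The largest is 3 (to 5 and 1), so the eccentricity of 2 is 3.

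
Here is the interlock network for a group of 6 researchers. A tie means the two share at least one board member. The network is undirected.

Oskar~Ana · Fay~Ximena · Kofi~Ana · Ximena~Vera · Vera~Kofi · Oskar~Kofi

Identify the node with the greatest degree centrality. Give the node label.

Degrees — Ana:2, Fay:1, Kofi:3, Oskar:2, Vera:2, Ximena:2.
The maximum is 3, attained only by Kofi.

Kofi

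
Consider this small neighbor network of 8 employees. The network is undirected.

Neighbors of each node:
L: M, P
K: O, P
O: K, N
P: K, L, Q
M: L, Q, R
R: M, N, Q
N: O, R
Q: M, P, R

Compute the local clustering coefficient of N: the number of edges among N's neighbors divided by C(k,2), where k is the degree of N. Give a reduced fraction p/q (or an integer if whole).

0

N's neighbors: O and R (k = 2).
Possible neighbor pairs: C(2,2) = 1. Edges among them: none → e = 0.
Clustering(N) = 0/1.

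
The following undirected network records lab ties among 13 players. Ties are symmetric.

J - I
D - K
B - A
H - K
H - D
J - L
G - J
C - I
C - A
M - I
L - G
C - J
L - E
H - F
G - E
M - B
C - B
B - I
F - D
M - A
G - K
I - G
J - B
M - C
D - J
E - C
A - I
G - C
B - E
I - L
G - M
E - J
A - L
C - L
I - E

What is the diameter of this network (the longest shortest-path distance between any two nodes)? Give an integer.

Eccentricity of each node (its greatest distance to any other): A:4, B:3, C:3, D:3, E:3, F:4, G:3, H:4, I:3, J:2, K:3, L:3, M:4.
The maximum eccentricity is 4, realized for instance by the pair F–A via F – D – J – C – A. So the diameter is 4.

4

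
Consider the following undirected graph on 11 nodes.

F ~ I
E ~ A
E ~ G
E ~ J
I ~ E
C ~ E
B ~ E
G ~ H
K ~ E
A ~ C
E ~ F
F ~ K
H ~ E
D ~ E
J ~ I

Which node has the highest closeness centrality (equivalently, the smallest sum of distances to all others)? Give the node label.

E

Farness (sum of distances to all others) for each node — A:18, B:19, C:18, D:19, E:10, F:17, G:18, H:18, I:17, J:18, K:18.
The smallest farness is 10, for E, so E has the highest closeness.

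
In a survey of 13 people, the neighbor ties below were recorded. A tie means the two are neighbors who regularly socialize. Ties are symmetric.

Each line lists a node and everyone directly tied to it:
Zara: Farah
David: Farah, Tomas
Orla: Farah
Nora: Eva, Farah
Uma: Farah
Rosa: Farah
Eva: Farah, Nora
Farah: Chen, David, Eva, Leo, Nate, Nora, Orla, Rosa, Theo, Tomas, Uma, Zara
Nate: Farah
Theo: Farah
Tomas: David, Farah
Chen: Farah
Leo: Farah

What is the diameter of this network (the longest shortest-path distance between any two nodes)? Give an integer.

Eccentricity of each node (its greatest distance to any other): Chen:2, David:2, Eva:2, Farah:1, Leo:2, Nate:2, Nora:2, Orla:2, Rosa:2, Theo:2, Tomas:2, Uma:2, Zara:2.
The maximum eccentricity is 2, realized for instance by the pair Nora–Nate via Nora – Farah – Nate. So the diameter is 2.

2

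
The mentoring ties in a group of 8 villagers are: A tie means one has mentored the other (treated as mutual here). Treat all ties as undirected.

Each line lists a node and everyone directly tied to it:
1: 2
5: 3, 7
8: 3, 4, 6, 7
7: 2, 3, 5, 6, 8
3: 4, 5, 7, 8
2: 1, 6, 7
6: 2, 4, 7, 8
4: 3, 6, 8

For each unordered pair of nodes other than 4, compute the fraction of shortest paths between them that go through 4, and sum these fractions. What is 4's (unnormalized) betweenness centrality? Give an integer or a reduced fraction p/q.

Pairs whose geodesics pass through 4 — 3–6: 1/3.
All other pairs contribute 0.
Summing the contributions gives betweenness(4) = 1/3.

1/3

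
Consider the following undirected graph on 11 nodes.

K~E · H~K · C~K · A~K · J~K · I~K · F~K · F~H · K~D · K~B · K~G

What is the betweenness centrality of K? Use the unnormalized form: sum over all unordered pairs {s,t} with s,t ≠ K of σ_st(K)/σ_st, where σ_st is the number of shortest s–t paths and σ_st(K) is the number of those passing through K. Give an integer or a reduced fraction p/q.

44

Pairs whose geodesics pass through K — G–F: 1; G–I: 1; G–B: 1; G–C: 1; G–H: 1; G–J: 1; G–E: 1; G–A: 1; G–D: 1; F–I: 1; F–B: 1; F–C: 1; F–J: 1; F–E: 1 … (+30 more pairs).
All other pairs contribute 0.
Summing the contributions gives betweenness(K) = 44.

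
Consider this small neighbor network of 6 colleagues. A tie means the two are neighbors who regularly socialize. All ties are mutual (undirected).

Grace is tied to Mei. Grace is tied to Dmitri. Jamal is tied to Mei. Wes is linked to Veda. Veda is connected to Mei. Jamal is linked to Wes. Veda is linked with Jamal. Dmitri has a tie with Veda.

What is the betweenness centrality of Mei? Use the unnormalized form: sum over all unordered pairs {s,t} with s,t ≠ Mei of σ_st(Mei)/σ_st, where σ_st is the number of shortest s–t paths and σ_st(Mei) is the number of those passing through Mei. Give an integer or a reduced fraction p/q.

13/6

Pairs whose geodesics pass through Mei — Grace–Veda: 1/2; Grace–Wes: 2/3; Grace–Jamal: 1.
All other pairs contribute 0.
Summing the contributions gives betweenness(Mei) = 13/6.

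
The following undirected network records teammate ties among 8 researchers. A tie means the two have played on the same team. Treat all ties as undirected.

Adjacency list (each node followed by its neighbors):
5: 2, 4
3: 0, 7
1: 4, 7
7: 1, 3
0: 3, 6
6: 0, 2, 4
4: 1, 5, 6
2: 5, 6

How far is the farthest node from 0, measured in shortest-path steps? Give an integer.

Distances from 0: 1:3, 2:2, 3:1, 4:2, 5:3, 6:1, 7:2.
The largest is 3 (to 1 and 5), so the eccentricity of 0 is 3.

3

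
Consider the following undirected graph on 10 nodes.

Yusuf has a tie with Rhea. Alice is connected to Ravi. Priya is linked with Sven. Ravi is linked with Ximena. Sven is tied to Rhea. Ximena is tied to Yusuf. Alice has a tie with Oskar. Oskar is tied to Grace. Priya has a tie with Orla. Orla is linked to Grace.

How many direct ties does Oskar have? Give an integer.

2

Oskar is directly tied to Alice and Grace. That is 2 neighbors, so the degree of Oskar is 2.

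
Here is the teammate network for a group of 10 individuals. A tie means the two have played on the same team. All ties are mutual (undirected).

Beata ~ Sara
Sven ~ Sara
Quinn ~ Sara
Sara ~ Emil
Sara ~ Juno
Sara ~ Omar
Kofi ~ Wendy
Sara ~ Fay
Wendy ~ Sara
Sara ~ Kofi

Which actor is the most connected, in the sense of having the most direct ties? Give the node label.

Sara

Degrees — Beata:1, Emil:1, Fay:1, Juno:1, Kofi:2, Omar:1, Quinn:1, Sara:9, Sven:1, Wendy:2.
The maximum is 9, attained only by Sara.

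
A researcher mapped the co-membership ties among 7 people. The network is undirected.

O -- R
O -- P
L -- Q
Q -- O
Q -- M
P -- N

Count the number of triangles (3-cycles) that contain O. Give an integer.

0

O's neighbors are P, Q, and R, but none of them are tied to each other, so no triangle contains O.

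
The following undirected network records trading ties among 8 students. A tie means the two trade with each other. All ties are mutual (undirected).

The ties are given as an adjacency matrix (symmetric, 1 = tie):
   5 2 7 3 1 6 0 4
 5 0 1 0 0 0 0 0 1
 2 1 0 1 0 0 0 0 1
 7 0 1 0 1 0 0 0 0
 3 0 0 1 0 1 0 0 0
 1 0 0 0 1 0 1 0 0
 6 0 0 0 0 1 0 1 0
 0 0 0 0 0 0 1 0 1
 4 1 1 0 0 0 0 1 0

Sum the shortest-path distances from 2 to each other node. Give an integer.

Distances from 2: 0:2, 1:3, 3:2, 4:1, 5:1, 6:3, 7:1.
Sum = 2 + 3 + 2 + 1 + 1 + 3 + 1 = 13.

13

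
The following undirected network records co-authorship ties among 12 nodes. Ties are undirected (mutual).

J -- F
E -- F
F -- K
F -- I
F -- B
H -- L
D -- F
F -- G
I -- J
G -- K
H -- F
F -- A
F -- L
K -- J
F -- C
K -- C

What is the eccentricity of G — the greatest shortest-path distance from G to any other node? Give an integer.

2

Distances from G: A:2, B:2, C:2, D:2, E:2, F:1, H:2, I:2, J:2, K:1, L:2.
The largest is 2 (to C, J, L, A, H, I, E, D, and B), so the eccentricity of G is 2.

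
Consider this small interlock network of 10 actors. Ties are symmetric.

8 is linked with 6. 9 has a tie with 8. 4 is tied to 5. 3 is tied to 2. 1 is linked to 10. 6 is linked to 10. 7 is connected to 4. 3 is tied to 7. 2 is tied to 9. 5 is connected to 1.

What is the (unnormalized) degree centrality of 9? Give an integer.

2

9 is directly tied to 2 and 8. That is 2 neighbors, so the degree of 9 is 2.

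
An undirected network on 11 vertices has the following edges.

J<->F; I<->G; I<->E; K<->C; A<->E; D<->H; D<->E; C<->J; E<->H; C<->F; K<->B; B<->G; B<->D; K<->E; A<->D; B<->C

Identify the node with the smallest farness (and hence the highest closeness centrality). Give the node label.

B

Farness (sum of distances to all others) for each node — A:24, B:16, C:19, D:18, E:17, F:27, G:22, H:24, I:23, J:27, K:17.
The smallest farness is 16, for B, so B has the highest closeness.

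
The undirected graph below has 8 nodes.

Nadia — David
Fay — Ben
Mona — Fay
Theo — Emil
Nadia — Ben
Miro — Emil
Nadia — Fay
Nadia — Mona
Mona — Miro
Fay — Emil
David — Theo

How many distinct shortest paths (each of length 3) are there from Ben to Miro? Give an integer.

The shortest distance is 3. The length-3 paths are: Ben–Fay–Mona–Miro; Ben–Nadia–Mona–Miro; Ben–Fay–Emil–Miro.
That gives 3 distinct shortest paths.

3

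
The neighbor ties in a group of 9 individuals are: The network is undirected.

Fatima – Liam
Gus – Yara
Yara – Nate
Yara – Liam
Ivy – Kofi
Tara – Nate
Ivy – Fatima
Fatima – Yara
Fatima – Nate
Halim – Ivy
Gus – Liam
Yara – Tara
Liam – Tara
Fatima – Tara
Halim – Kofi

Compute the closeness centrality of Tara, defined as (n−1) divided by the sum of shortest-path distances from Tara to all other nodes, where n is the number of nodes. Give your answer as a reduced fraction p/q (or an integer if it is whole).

4/7

Distances from Tara: Fatima:1, Gus:2, Halim:3, Ivy:2, Kofi:3, Liam:1, Nate:1, Yara:1. Sum = 14.
n = 9, so closeness = 8/14 = 4/7.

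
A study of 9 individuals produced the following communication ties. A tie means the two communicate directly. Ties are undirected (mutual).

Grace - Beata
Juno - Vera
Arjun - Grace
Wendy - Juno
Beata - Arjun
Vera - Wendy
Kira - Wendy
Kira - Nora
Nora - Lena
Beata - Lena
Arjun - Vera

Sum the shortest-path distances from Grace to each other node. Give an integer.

19

Distances from Grace: Arjun:1, Beata:1, Juno:3, Kira:4, Lena:2, Nora:3, Vera:2, Wendy:3.
Sum = 1 + 1 + 3 + 4 + 2 + 3 + 2 + 3 = 19.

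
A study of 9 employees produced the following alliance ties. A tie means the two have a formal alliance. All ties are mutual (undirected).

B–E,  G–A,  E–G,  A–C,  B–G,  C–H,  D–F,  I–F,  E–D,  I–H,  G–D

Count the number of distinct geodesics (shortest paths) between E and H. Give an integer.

2

The shortest distance is 4. The length-4 paths are: E–G–A–C–H; E–D–F–I–H.
That gives 2 distinct shortest paths.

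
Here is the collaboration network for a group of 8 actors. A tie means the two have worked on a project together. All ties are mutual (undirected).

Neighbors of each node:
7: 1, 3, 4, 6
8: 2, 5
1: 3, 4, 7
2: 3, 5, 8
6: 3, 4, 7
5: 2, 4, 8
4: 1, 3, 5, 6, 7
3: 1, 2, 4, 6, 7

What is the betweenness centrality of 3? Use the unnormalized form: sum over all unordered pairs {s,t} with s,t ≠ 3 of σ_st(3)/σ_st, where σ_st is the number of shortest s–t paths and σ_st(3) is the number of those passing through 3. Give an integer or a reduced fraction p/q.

16/3

Pairs whose geodesics pass through 3 — 7–8: 1/2; 7–2: 1; 6–1: 1/3; 6–8: 1/2; 6–2: 1; 4–2: 1/2; 1–8: 1/2; 1–2: 1.
All other pairs contribute 0.
Summing the contributions gives betweenness(3) = 16/3.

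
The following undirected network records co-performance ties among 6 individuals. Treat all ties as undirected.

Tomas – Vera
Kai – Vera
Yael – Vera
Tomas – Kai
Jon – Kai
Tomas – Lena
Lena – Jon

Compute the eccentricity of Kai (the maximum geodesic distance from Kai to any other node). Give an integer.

Distances from Kai: Jon:1, Lena:2, Tomas:1, Vera:1, Yael:2.
The largest is 2 (to Yael and Lena), so the eccentricity of Kai is 2.

2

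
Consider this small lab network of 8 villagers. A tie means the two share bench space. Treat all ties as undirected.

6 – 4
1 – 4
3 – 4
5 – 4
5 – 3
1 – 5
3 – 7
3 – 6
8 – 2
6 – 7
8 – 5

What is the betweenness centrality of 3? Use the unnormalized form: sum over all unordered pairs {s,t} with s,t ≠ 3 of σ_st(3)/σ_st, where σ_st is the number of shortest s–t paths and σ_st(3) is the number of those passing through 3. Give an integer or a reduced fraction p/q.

17/3

Pairs whose geodesics pass through 3 — 6–8: 1/2; 6–5: 1/2; 6–2: 1/2; 7–4: 1/2; 7–8: 1; 7–1: 2/3; 7–5: 1; 7–2: 1.
All other pairs contribute 0.
Summing the contributions gives betweenness(3) = 17/3.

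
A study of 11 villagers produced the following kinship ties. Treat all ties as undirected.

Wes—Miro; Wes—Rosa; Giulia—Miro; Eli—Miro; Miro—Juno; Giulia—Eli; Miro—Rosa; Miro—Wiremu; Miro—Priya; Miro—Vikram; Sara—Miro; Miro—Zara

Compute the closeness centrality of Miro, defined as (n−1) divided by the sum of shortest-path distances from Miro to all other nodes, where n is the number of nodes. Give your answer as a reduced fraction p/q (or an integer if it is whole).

Distances from Miro: Eli:1, Giulia:1, Juno:1, Priya:1, Rosa:1, Sara:1, Vikram:1, Wes:1, Wiremu:1, Zara:1. Sum = 10.
n = 11, so closeness = 10/10 = 1.

1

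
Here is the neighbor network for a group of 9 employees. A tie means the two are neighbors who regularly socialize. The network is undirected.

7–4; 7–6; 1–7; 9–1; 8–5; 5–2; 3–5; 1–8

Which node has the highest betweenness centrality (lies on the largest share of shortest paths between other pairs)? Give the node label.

Unnormalized betweenness of each node: 1:19, 2:0, 3:0, 4:0, 5:13, 6:0, 7:13, 8:15, 9:0.
1 has the largest value, 19, making it the main broker — the node through which the most shortest paths run.

1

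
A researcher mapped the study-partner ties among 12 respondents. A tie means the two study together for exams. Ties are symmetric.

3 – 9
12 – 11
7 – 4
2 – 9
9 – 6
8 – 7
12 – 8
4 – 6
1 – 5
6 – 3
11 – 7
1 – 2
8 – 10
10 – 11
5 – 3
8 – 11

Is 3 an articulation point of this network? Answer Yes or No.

Even without 3, every remaining node can still reach every other (the residual graph is connected), so 3 is not a cut vertex.

No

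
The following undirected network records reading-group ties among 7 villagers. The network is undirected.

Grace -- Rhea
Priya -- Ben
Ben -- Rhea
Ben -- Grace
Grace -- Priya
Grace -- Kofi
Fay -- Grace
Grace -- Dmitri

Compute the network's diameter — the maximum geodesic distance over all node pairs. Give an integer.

Eccentricity of each node (its greatest distance to any other): Ben:2, Dmitri:2, Fay:2, Grace:1, Kofi:2, Priya:2, Rhea:2.
The maximum eccentricity is 2, realized for instance by the pair Ben–Kofi via Ben – Grace – Kofi. So the diameter is 2.

2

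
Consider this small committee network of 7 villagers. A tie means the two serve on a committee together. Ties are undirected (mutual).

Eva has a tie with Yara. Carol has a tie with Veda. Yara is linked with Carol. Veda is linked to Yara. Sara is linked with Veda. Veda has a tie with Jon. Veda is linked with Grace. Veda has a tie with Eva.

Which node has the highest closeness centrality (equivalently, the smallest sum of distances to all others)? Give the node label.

Farness (sum of distances to all others) for each node — Carol:10, Eva:10, Grace:11, Jon:11, Sara:11, Veda:6, Yara:9.
The smallest farness is 6, for Veda, so Veda has the highest closeness.

Veda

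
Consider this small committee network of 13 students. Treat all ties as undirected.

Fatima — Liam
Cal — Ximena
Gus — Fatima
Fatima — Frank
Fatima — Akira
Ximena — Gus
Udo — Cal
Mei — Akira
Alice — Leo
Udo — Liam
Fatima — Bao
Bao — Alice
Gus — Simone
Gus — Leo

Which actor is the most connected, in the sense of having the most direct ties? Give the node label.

Degrees — Akira:2, Alice:2, Bao:2, Cal:2, Fatima:5, Frank:1, Gus:4, Leo:2, Liam:2, Mei:1, Simone:1, Udo:2, Ximena:2.
The maximum is 5, attained only by Fatima.

Fatima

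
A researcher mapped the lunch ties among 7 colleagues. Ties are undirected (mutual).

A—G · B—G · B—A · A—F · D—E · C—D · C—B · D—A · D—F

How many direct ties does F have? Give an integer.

2

F is directly tied to A and D. That is 2 neighbors, so the degree of F is 2.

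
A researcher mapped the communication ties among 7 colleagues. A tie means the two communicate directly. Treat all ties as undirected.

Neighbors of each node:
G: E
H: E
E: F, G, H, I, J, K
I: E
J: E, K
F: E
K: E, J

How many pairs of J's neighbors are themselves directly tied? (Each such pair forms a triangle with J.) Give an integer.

1

J's neighbors: E and K.
Neighbor pairs that are themselves tied: J–E–K. Each forms one triangle with J, for 1 in total.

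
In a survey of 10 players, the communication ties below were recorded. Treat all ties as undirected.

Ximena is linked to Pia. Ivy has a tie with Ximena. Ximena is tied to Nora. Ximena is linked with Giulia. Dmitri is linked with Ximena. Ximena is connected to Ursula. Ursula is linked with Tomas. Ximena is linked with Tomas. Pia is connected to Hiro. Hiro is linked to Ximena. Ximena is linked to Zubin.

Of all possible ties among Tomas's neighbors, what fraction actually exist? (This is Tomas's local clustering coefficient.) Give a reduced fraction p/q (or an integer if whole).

1

Tomas's neighbors: Ursula and Ximena (k = 2).
Possible neighbor pairs: C(2,2) = 1. Edges among them: Ursula–Ximena → e = 1.
Clustering(Tomas) = 1/1.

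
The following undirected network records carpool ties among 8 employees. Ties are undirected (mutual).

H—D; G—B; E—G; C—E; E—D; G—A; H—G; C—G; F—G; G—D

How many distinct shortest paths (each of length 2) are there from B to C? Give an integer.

1

The shortest distance is 2, and the only length-2 path is B–G–C. So there is exactly 1 shortest path.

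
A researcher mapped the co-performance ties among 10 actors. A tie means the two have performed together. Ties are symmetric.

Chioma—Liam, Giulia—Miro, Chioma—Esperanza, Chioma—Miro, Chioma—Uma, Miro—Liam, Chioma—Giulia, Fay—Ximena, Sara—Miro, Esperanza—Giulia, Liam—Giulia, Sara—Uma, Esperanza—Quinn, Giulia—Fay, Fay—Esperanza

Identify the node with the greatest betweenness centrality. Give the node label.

Unnormalized betweenness of each node: Chioma:59/6, Esperanza:10, Fay:8, Giulia:32/3, Liam:0, Miro:35/6, Quinn:0, Sara:1/2, Uma:7/6, Ximena:0.
Giulia has the largest value, 32/3, making it the main broker — the node through which the most shortest paths run.

Giulia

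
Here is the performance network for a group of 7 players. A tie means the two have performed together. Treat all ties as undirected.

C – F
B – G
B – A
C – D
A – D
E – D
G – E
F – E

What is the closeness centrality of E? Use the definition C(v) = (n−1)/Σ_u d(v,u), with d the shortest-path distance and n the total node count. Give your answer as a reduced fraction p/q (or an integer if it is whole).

2/3

Distances from E: A:2, B:2, C:2, D:1, F:1, G:1. Sum = 9.
n = 7, so closeness = 6/9 = 2/3.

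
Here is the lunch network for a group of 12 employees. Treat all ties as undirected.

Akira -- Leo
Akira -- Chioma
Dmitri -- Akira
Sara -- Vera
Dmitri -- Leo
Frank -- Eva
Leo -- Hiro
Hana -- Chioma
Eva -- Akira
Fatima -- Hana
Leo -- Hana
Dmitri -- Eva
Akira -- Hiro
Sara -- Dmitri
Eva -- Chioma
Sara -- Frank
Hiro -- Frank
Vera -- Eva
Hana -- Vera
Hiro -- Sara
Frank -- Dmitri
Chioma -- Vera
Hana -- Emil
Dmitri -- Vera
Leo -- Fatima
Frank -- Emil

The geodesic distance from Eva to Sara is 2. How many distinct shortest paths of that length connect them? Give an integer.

The shortest distance is 2. The length-2 paths are: Eva–Dmitri–Sara; Eva–Frank–Sara; Eva–Vera–Sara.
That gives 3 distinct shortest paths.

3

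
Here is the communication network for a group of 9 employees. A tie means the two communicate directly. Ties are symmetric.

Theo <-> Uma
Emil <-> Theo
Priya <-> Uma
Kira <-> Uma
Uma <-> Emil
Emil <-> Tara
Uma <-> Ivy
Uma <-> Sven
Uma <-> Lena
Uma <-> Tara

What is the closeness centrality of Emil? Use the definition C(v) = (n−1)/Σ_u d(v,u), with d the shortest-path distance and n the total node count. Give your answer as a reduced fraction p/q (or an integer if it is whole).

8/13

Distances from Emil: Ivy:2, Kira:2, Lena:2, Priya:2, Sven:2, Tara:1, Theo:1, Uma:1. Sum = 13.
n = 9, so closeness = 8/13.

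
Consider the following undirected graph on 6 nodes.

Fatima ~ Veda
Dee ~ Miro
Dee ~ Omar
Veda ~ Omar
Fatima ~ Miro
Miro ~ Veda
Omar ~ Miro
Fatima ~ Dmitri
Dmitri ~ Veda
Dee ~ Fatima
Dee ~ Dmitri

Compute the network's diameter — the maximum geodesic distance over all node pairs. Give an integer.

2

Eccentricity of each node (its greatest distance to any other): Dee:2, Dmitri:2, Fatima:2, Miro:2, Omar:2, Veda:2.
The maximum eccentricity is 2, realized for instance by the pair Veda–Dee via Veda – Dmitri – Dee. So the diameter is 2.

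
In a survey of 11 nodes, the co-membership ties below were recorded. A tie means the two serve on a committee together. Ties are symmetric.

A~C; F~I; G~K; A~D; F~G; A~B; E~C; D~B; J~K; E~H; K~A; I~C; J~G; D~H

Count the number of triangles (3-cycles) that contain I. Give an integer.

I's neighbors are C and F, but none of them are tied to each other, so no triangle contains I.

0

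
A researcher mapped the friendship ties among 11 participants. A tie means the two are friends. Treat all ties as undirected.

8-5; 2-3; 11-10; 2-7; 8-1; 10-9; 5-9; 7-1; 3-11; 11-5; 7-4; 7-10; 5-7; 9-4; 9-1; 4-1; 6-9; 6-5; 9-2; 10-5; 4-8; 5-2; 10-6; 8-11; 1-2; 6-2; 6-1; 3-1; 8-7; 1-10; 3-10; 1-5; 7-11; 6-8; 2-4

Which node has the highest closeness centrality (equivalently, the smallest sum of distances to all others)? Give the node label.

1

Farness (sum of distances to all others) for each node — 1:11, 2:13, 3:16, 4:15, 5:12, 6:14, 7:13, 8:14, 9:14, 10:13, 11:15.
The smallest farness is 11, for 1, so 1 has the highest closeness.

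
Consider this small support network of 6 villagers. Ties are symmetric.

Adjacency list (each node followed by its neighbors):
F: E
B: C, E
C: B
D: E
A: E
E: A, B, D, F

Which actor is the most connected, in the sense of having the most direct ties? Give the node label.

Degrees — A:1, B:2, C:1, D:1, E:4, F:1.
The maximum is 4, attained only by E.

E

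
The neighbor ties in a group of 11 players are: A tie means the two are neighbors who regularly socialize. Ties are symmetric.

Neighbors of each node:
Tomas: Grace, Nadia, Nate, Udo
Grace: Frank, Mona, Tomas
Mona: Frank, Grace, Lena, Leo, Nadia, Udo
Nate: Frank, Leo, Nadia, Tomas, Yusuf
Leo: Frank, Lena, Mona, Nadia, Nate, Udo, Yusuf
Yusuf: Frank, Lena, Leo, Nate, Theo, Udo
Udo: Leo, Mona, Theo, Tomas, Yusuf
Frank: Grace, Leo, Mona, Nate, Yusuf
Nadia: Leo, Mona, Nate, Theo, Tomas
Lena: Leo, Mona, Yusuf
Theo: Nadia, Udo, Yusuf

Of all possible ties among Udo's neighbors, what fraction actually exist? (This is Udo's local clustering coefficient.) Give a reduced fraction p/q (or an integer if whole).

3/10

Udo's neighbors: Leo, Mona, Theo, Tomas, and Yusuf (k = 5).
Possible neighbor pairs: C(5,2) = 10. Edges among them: Leo–Mona, Leo–Yusuf, Theo–Yusuf → e = 3.
Clustering(Udo) = 3/10.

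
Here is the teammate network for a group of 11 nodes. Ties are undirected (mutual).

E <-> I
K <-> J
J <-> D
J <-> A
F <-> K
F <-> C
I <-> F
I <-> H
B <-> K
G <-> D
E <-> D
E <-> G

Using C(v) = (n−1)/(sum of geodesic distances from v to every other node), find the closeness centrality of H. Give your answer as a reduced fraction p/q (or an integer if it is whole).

1/3

Distances from H: A:5, B:4, C:3, D:3, E:2, F:2, G:3, I:1, J:4, K:3. Sum = 30.
n = 11, so closeness = 10/30 = 1/3.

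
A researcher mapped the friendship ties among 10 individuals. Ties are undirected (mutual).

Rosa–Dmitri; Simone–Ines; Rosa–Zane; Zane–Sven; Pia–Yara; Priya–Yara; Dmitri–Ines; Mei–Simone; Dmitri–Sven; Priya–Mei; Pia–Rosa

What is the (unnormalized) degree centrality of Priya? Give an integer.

2

Priya is directly tied to Mei and Yara. That is 2 neighbors, so the degree of Priya is 2.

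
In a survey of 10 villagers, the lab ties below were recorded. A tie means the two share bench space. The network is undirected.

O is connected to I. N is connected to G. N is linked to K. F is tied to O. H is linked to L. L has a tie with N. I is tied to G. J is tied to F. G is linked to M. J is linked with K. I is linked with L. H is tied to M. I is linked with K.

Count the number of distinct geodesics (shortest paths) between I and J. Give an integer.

The shortest distance is 2, and the only length-2 path is I–K–J. So there is exactly 1 shortest path.

1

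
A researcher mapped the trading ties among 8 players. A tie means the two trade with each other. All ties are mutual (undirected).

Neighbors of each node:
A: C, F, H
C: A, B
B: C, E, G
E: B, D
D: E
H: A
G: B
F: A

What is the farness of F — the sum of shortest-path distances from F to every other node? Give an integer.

Distances from F: A:1, B:3, C:2, D:5, E:4, G:4, H:2.
Sum = 1 + 3 + 2 + 5 + 4 + 4 + 2 = 21.

21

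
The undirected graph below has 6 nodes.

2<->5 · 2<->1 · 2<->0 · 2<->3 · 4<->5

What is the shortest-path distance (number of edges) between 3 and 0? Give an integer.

2

One shortest route is 3 – 2 – 0, which uses 2 edges, and 3 and 0 are not directly tied, so nothing shorter exists. So d(3,0) = 2.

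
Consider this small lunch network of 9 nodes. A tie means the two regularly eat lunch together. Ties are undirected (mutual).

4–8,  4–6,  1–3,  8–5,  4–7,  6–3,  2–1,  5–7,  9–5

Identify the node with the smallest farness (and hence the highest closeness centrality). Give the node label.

Farness (sum of distances to all others) for each node — 1:26, 2:33, 3:21, 4:17, 5:23, 6:18, 7:20, 8:20, 9:30.
The smallest farness is 17, for 4, so 4 has the highest closeness.

4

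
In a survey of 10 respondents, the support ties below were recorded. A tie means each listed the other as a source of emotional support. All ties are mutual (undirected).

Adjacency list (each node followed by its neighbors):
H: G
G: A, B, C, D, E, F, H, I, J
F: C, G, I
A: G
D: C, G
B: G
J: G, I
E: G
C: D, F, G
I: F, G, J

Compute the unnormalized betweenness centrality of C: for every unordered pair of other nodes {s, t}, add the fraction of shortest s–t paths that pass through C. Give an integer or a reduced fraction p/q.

1/2

Pairs whose geodesics pass through C — D–F: 1/2.
All other pairs contribute 0.
Summing the contributions gives betweenness(C) = 1/2.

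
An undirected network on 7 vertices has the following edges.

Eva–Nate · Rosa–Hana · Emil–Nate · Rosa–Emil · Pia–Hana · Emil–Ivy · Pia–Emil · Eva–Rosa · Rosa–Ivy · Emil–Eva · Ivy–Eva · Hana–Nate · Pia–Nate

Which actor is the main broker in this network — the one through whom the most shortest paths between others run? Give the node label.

Emil

Unnormalized betweenness of each node: Emil:17/6, Eva:5/6, Hana:5/6, Ivy:0, Nate:4/3, Pia:1/3, Rosa:11/6.
Emil has the largest value, 17/6, making it the main broker — the node through which the most shortest paths run.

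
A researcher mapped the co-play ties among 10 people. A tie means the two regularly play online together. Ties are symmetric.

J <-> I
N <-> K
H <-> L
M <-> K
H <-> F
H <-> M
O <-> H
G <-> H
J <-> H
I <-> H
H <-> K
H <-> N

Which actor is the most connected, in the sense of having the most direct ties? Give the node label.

H

Degrees — F:1, G:1, H:9, I:2, J:2, K:3, L:1, M:2, N:2, O:1.
The maximum is 9, attained only by H.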